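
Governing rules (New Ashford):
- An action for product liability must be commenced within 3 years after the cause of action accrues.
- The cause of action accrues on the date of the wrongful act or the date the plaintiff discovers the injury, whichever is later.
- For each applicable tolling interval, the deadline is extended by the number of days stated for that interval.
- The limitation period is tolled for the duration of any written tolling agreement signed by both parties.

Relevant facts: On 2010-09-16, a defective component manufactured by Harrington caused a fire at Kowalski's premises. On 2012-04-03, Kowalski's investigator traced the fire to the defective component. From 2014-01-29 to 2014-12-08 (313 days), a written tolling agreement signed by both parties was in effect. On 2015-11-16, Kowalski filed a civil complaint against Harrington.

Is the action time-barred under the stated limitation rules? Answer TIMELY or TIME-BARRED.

Because discovery on 2012-04-03 post-dates the 2010-09-16 act, accrual under the later-of rule falls on 2012-04-03.
The untolled deadline — 3 years after 2012-04-03 — is 2015-04-03.
The written tolling agreement from 2014-01-29 to 2014-12-08 tolled the period for 313 days, extending the deadline to 2016-02-10.
The 2015-11-16 filing precedes the 2016-02-10 deadline; the claim is timely.

TIMELY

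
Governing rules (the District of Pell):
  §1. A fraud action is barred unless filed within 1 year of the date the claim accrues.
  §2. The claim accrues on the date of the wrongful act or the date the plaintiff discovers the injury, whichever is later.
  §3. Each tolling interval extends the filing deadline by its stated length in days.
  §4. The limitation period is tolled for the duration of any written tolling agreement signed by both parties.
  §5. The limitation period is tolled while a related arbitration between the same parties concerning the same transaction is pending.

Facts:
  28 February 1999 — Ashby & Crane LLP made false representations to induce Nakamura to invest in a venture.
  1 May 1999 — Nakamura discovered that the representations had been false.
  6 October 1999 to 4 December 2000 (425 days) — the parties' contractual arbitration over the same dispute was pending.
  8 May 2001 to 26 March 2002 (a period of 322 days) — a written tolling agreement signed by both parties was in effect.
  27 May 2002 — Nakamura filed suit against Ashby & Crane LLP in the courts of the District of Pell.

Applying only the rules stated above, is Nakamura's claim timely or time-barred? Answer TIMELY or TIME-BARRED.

TIME-BARRED

Because discovery on 1 May 1999 post-dates the 28 February 1999 act, accrual under the later-of rule falls on 1 May 1999.
Adding the 1 year base period to 1 May 1999 gives a deadline of 1 May 2000, before any tolling.
The period was tolled for 425 days by the pending related arbitration (6 October 1999 to 4 December 2000), pushing the deadline to 30 June 2001.
The written tolling agreement from 8 May 2001 to 26 March 2002 tolled the period for 322 days, extending the deadline to 18 May 2002.
The 27 May 2002 filing falls after the 18 May 2002 deadline; the claim is time-barred.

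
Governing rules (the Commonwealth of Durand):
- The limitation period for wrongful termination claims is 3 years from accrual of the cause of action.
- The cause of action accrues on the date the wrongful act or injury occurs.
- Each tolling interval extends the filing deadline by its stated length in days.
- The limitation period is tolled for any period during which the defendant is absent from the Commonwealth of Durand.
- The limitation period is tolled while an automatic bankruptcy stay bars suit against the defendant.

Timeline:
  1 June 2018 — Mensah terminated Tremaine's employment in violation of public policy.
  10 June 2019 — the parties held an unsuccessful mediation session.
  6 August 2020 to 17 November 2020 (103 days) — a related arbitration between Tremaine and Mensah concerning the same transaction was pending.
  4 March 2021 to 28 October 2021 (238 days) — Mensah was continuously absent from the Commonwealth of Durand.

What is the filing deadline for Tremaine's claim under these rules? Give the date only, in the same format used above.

25 January 2022

The claim accrued on 1 June 2018, when the wrongful act occurred.
The untolled deadline — 3 years after 1 June 2018 — is 1 June 2021.
The period was tolled for 238 days by the defendant's absence from the jurisdiction (4 March 2021 to 28 October 2021), pushing the deadline to 25 January 2022.
Although a pending arbitration ran from 6 August 2020 to 17 November 2020, the stated rules do not make that a tolling event, so it is disregarded.
The other events in the timeline have no effect on the limitation period under the stated rules.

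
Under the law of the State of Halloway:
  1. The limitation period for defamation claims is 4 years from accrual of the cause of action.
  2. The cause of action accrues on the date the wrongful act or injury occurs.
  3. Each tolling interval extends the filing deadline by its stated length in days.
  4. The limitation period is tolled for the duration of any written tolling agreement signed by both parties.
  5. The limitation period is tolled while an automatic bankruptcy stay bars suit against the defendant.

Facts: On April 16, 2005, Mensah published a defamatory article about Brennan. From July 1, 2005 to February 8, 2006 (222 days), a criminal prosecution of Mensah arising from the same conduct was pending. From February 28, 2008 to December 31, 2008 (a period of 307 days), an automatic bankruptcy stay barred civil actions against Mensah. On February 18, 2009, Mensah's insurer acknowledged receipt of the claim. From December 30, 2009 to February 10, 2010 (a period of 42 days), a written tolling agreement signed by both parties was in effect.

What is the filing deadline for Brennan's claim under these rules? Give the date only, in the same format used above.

The limitation period began to run on April 16, 2005.
Adding the 4 years base period to April 16, 2005 gives a deadline of April 16, 2009, before any tolling.
The automatic bankruptcy stay from February 28, 2008 to December 31, 2008 tolled the period for 307 days, extending the deadline to February 17, 2010.
The written tolling agreement from December 30, 2009 to February 10, 2010 tolled the period for 42 days, extending the deadline to March 31, 2010.
The pending criminal prosecution from July 1, 2005 to February 8, 2006 does not toll the period, because no stated rule makes a criminal prosecution a tolling event.
Nothing else in the chronology tolls or restarts the period.

March 31, 2010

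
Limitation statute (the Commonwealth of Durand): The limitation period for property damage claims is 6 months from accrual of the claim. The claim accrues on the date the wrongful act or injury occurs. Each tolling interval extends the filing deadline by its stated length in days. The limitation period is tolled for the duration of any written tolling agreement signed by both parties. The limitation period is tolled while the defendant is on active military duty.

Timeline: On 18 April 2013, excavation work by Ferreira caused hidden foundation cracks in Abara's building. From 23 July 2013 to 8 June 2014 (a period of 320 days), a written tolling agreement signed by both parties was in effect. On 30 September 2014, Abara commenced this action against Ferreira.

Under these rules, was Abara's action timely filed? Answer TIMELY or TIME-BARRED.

The claim accrued on 18 April 2013, the date of the act.
Adding the 6 months base period to 18 April 2013 gives a deadline of 18 October 2013, before any tolling.
Because the written tolling agreement ran from 23 July 2013 to 8 June 2014, the deadline is extended by 320 days to 3 September 2014.
Filing on 30 September 2014 missed the 3 September 2014 deadline — the action is time-barred.

TIME-BARRED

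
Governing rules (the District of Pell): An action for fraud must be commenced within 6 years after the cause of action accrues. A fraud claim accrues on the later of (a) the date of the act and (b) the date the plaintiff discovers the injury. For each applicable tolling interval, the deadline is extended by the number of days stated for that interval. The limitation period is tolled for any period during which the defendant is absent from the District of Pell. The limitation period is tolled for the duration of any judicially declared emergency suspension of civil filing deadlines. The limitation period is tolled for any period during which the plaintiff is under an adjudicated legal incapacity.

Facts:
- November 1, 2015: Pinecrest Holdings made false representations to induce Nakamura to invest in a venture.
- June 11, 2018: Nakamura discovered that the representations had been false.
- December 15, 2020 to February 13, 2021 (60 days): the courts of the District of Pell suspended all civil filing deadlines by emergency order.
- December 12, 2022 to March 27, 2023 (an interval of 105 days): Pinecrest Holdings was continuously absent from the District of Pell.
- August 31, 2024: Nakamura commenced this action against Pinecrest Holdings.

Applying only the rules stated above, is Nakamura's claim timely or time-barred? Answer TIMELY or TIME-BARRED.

TIMELY

Because discovery on June 11, 2018 post-dates the November 1, 2015 act, accrual under the later-of rule falls on June 11, 2018.
6 years from June 11, 2018 is June 11, 2024.
Because the emergency suspension of filing deadlines ran from December 15, 2020 to February 13, 2021, the deadline is extended by 60 days to August 10, 2024.
The defendant's absence from the jurisdiction from December 12, 2022 to March 27, 2023 tolled the period for 105 days, extending the deadline to November 23, 2024.
The August 31, 2024 filing precedes the November 23, 2024 deadline; the claim is timely.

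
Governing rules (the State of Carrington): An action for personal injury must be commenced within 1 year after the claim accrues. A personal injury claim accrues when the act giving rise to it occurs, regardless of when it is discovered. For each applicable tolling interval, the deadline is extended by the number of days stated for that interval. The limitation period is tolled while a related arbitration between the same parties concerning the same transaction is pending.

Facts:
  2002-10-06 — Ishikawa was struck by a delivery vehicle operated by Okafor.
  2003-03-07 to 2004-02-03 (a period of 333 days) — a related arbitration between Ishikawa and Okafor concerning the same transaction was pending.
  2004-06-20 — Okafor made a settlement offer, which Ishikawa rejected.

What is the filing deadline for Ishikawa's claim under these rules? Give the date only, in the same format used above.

The claim accrued on 2002-10-06, when the wrongful act occurred.
Adding the 1 year base period to 2002-10-06 gives a deadline of 2003-10-06, before any tolling.
The pending related arbitration from 2003-03-07 to 2004-02-03 tolled the period for 333 days, extending the deadline to 2004-09-03.
Nothing else in the chronology tolls or restarts the period.

2004-09-03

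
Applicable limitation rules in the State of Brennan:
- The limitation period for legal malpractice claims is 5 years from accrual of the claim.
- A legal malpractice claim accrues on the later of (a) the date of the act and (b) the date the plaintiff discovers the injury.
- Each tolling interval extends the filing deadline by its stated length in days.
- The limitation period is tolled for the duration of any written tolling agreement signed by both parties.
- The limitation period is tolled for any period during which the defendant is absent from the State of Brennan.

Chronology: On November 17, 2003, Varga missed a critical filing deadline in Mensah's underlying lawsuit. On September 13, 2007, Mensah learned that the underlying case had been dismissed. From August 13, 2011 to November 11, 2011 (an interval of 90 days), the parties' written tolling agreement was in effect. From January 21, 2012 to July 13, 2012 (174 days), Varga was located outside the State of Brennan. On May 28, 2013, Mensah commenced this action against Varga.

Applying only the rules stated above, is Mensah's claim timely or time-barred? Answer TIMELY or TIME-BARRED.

TIMELY

The claim accrued on September 13, 2007 — the later of the November 17, 2003 act and the September 13, 2007 discovery.
5 years from September 13, 2007 is September 13, 2012.
The period was tolled for 90 days by the written tolling agreement (August 13, 2011 to November 11, 2011), pushing the deadline to December 12, 2012.
The period was tolled for 174 days by the defendant's absence from the jurisdiction (January 21, 2012 to July 13, 2012), pushing the deadline to June 4, 2013.
Filing on May 28, 2013 beat the June 4, 2013 deadline — the action is timely.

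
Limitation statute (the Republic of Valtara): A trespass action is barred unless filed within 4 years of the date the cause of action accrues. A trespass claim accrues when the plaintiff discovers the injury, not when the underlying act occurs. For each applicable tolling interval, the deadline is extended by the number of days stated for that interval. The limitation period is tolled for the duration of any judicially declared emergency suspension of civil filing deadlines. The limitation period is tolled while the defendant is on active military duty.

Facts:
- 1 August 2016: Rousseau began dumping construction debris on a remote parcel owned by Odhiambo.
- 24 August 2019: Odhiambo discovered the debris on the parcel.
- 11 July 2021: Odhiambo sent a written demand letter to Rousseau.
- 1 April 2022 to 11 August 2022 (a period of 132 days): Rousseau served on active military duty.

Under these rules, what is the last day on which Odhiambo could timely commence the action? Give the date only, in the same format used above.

3 January 2024

Accrual is tied to discovery, so the period began on 24 August 2019 rather than on 1 August 2016 when the act occurred.
4 years from 24 August 2019 is 24 August 2023.
The period was tolled for 132 days by the defendant's active military service (1 April 2022 to 11 August 2022), pushing the deadline to 3 January 2024.
The other events in the timeline have no effect on the limitation period under the stated rules.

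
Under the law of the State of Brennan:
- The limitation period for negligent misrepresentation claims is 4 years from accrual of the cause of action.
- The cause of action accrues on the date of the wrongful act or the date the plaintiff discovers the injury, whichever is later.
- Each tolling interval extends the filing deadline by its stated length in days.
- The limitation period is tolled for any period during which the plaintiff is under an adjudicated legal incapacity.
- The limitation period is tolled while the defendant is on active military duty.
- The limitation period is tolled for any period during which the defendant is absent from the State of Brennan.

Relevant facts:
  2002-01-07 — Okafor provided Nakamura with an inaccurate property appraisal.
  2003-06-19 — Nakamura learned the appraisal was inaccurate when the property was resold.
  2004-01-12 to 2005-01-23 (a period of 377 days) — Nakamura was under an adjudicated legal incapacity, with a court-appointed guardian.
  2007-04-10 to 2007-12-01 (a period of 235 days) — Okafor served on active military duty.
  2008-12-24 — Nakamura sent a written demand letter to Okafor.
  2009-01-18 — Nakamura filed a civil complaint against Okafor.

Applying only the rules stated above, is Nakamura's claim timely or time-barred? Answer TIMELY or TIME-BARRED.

TIMELY

Taking the later of the act (2002-01-07) and discovery (2003-06-19), the claim accrued on 2003-06-19.
4 years from 2003-06-19 is 2007-06-19.
The period was tolled for 377 days by the plaintiff's legal incapacity (2004-01-12 to 2005-01-23), pushing the deadline to 2008-06-30.
The defendant's active military service from 2007-04-10 to 2007-12-01 tolled the period for 235 days, extending the deadline to 2009-02-20.
None of the other events listed affects the running of the period under the stated rules.
Nakamura filed on 2009-01-18, before the 2009-02-20 deadline, so the action is timely.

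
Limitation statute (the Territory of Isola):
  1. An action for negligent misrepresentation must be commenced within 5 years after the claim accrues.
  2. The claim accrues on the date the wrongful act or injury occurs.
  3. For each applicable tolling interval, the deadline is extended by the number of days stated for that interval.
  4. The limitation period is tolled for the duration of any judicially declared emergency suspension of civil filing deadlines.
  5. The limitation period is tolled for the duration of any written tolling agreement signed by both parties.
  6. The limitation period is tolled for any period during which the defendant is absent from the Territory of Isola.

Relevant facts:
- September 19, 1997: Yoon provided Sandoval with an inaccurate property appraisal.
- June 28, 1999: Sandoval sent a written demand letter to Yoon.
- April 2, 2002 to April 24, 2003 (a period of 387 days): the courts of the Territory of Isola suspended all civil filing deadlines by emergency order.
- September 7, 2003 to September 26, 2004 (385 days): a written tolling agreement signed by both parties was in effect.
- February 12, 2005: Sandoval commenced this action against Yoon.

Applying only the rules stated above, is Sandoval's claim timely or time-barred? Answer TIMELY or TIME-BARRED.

The limitation period began to run on September 19, 1997.
The untolled deadline — 5 years after September 19, 1997 — is September 19, 2002.
The emergency suspension of filing deadlines from April 2, 2002 to April 24, 2003 tolled the period for 387 days, extending the deadline to October 11, 2003.
The written tolling agreement from September 7, 2003 to September 26, 2004 tolled the period for 385 days, extending the deadline to October 30, 2004.
The other events in the timeline have no effect on the limitation period under the stated rules.
Sandoval filed on February 12, 2005, after the October 30, 2004 deadline, so the action is time-barred.

TIME-BARRED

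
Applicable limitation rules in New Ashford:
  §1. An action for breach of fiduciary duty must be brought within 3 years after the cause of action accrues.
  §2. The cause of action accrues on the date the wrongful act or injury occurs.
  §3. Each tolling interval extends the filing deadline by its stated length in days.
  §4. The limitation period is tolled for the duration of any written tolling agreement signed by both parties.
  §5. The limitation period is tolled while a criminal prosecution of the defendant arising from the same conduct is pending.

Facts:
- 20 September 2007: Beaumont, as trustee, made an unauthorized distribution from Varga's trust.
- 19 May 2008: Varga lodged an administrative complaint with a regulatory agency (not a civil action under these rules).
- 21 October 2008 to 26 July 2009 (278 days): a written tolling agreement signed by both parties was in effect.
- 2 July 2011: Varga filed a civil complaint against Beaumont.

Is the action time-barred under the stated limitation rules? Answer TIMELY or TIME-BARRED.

TIME-BARRED

The claim accrued on 20 September 2007, when the wrongful act occurred.
3 years from 20 September 2007 is 20 September 2010.
The period was tolled for 278 days by the written tolling agreement (21 October 2008 to 26 July 2009), pushing the deadline to 25 June 2011.
None of the other events listed affects the running of the period under the stated rules.
Varga filed on 2 July 2011, after the 25 June 2011 deadline, so the action is time-barred.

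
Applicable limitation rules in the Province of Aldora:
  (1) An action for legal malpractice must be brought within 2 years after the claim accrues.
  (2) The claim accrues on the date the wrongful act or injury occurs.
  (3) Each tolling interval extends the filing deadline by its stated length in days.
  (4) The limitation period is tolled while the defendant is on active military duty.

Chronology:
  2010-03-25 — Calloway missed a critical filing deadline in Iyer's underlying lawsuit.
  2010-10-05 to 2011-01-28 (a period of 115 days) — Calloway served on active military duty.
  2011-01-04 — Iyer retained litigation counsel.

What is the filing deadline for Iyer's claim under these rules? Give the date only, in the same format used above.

2012-07-18

The claim accrued on 2010-03-25, when the wrongful act occurred.
Adding the 2 years base period to 2010-03-25 gives a deadline of 2012-03-25, before any tolling.
The period was tolled for 115 days by the defendant's active military service (2010-10-05 to 2011-01-28), pushing the deadline to 2012-07-18.
Nothing else in the chronology tolls or restarts the period.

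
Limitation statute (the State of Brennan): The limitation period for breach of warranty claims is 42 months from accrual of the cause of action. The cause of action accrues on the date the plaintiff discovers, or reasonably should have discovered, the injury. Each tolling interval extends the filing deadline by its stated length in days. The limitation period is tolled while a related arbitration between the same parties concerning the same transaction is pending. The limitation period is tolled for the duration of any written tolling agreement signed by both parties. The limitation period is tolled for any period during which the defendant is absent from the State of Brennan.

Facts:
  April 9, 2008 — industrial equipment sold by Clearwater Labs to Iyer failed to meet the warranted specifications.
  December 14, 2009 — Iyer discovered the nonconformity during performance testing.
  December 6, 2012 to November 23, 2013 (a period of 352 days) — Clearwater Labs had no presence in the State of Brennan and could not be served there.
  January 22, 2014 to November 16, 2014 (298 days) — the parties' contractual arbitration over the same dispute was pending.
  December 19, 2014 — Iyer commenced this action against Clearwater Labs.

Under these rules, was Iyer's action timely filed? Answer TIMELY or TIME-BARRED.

TIMELY

Accrual is tied to discovery, so the period began on December 14, 2009 rather than on April 9, 2008 when the act occurred.
The untolled deadline — 42 months after December 14, 2009 — is June 14, 2013.
The defendant's absence from the jurisdiction from December 6, 2012 to November 23, 2013 tolled the period for 352 days, extending the deadline to June 1, 2014.
Because the pending related arbitration ran from January 22, 2014 to November 16, 2014, the deadline is extended by 298 days to March 26, 2015.
Filing on December 19, 2014 beat the March 26, 2015 deadline — the action is timely.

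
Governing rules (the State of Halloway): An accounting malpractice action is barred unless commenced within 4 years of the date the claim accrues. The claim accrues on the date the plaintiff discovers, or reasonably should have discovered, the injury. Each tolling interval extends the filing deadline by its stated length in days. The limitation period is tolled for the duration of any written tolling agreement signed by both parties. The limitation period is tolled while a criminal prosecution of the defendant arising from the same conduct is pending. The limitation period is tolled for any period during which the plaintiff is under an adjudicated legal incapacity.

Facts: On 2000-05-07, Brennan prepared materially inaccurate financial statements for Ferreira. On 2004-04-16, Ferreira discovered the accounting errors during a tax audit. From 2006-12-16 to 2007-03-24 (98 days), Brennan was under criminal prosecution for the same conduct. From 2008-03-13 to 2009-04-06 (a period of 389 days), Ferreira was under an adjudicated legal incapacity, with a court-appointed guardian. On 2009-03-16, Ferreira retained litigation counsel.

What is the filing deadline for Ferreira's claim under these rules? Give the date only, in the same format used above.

2009-08-16

Under the discovery rule, the claim accrued on 2004-04-16, when Ferreira discovered the injury — not on the 2000-05-07 date of the underlying act.
The untolled deadline — 4 years after 2004-04-16 — is 2008-04-16.
The pending criminal prosecution from 2006-12-16 to 2007-03-24 tolled the period for 98 days, extending the deadline to 2008-07-23.
The period was tolled for 389 days by the plaintiff's legal incapacity (2008-03-13 to 2009-04-06), pushing the deadline to 2009-08-16.
None of the other events listed affects the running of the period under the stated rules.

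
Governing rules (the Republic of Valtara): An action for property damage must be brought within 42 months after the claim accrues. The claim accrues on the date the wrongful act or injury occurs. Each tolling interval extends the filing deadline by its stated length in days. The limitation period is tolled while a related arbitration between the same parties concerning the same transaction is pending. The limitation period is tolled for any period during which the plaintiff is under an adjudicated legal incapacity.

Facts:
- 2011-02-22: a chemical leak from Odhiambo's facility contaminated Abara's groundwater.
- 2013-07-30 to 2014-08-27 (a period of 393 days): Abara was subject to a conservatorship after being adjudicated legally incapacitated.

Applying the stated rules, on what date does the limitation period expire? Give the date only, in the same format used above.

2015-09-19

The limitation period began to run on 2011-02-22.
42 months from 2011-02-22 is 2014-08-22.
Because the plaintiff's legal incapacity ran from 2013-07-30 to 2014-08-27, the deadline is extended by 393 days to 2015-09-19.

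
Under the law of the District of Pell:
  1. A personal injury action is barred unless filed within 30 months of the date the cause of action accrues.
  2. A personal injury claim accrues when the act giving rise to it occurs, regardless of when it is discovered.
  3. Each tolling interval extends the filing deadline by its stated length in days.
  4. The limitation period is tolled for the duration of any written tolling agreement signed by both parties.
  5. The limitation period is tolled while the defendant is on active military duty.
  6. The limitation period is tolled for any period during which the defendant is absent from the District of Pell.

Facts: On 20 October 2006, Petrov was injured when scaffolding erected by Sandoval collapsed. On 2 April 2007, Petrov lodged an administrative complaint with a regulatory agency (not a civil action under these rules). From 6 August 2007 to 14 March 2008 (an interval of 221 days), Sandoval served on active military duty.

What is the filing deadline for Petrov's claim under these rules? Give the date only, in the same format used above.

The cause of action accrued on 20 October 2006, the date of the act.
30 months from 20 October 2006 is 20 April 2009.
The defendant's active military service from 6 August 2007 to 14 March 2008 tolled the period for 221 days, extending the deadline to 27 November 2009.
None of the other events listed affects the running of the period under the stated rules.

27 November 2009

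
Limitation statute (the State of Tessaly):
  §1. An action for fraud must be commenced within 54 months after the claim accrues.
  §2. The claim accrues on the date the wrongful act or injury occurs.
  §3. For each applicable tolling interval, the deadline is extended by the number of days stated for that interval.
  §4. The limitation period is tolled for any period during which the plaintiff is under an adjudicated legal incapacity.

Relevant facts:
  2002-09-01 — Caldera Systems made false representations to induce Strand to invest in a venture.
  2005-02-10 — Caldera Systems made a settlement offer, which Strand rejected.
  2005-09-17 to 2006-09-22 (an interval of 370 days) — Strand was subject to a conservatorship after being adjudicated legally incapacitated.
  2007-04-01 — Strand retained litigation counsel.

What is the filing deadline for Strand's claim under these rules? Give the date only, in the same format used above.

The claim accrued on 2002-09-01, when the wrongful act occurred.
The untolled deadline — 54 months after 2002-09-01 — is 2007-03-01.
Because the plaintiff's legal incapacity ran from 2005-09-17 to 2006-09-22, the deadline is extended by 370 days to 2008-03-05.
None of the other events listed affects the running of the period under the stated rules.

2008-03-05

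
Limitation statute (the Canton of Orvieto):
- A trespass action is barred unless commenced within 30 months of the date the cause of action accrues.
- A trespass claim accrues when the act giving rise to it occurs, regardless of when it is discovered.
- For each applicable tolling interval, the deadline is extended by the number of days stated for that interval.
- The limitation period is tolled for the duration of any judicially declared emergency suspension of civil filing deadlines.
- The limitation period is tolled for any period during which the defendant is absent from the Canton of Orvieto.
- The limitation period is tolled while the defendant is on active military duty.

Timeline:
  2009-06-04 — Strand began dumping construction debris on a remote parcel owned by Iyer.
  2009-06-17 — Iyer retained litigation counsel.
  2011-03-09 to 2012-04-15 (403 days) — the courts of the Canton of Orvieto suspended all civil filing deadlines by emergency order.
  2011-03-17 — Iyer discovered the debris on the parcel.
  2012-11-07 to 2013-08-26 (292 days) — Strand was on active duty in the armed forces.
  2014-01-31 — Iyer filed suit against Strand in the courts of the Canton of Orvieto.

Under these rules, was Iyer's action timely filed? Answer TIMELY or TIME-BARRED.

The claim accrued on 2009-06-04, when the wrongful act occurred; under the stated occurrence rule the 2011-03-17 discovery does not delay accrual.
30 months from 2009-06-04 is 2011-12-04.
The emergency suspension of filing deadlines from 2011-03-09 to 2012-04-15 tolled the period for 403 days, extending the deadline to 2013-01-10.
Because the defendant's active military service ran from 2012-11-07 to 2013-08-26, the deadline is extended by 292 days to 2013-10-29.
Nothing else in the chronology tolls or restarts the period.
Iyer filed on 2014-01-31, after the 2013-10-29 deadline, so the action is time-barred.

TIME-BARRED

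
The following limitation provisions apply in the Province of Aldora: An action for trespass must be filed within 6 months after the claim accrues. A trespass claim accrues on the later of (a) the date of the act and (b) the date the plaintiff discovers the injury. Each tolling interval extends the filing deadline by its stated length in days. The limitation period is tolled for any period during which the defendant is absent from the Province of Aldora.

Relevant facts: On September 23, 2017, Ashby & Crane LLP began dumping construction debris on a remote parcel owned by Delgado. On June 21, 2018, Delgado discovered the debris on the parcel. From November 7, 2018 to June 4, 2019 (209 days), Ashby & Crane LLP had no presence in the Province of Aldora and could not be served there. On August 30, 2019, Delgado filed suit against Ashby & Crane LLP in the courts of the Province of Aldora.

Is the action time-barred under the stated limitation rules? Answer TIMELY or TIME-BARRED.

Because discovery on June 21, 2018 post-dates the September 23, 2017 act, accrual under the later-of rule falls on June 21, 2018.
Adding the 6 months base period to June 21, 2018 gives a deadline of December 21, 2018, before any tolling.
The defendant's absence from the jurisdiction from November 7, 2018 to June 4, 2019 tolled the period for 209 days, extending the deadline to July 18, 2019.
Delgado filed on August 30, 2019, after the July 18, 2019 deadline, so the action is time-barred.

TIME-BARRED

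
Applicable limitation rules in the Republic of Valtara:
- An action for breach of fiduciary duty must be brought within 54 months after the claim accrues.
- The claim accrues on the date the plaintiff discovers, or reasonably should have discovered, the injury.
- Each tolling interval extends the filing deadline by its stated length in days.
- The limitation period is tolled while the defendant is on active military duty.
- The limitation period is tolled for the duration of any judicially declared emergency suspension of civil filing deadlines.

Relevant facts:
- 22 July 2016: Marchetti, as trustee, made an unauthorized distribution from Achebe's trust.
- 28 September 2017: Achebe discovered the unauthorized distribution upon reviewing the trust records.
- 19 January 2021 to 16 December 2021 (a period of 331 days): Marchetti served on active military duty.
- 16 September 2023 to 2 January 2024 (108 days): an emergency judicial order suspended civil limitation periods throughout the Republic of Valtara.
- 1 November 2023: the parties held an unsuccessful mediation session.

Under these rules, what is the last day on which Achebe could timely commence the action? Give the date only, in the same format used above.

Accrual is tied to discovery, so the period began on 28 September 2017 rather than on 22 July 2016 when the act occurred.
The untolled deadline — 54 months after 28 September 2017 — is 28 March 2022.
The defendant's active military service from 19 January 2021 to 16 December 2021 tolled the period for 331 days, extending the deadline to 22 February 2023.
The emergency suspension of filing deadlines starting 16 September 2023 came too late — the period had run on 22 February 2023 — and so does not extend the deadline.
The other events in the timeline have no effect on the limitation period under the stated rules.

22 February 2023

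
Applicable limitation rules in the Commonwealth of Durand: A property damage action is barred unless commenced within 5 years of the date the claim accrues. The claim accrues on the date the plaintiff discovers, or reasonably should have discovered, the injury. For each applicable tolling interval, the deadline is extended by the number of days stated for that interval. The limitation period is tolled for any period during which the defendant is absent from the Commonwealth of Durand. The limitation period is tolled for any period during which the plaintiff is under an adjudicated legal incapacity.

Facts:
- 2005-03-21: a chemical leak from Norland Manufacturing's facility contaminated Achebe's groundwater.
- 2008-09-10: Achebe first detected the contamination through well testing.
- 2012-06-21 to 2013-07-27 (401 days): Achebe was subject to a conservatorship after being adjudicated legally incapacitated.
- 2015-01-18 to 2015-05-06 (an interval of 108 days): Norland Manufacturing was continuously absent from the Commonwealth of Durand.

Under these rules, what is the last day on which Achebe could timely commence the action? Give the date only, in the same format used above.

2014-10-16

Accrual is tied to discovery, so the period began on 2008-09-10 rather than on 2005-03-21 when the act occurred.
The untolled deadline — 5 years after 2008-09-10 — is 2013-09-10.
The plaintiff's legal incapacity from 2012-06-21 to 2013-07-27 tolled the period for 401 days, extending the deadline to 2014-10-16.
By the time the defendant's absence from the jurisdiction began on 2015-01-18, the limitation period had already expired on 2014-10-16; that interval cannot revive it.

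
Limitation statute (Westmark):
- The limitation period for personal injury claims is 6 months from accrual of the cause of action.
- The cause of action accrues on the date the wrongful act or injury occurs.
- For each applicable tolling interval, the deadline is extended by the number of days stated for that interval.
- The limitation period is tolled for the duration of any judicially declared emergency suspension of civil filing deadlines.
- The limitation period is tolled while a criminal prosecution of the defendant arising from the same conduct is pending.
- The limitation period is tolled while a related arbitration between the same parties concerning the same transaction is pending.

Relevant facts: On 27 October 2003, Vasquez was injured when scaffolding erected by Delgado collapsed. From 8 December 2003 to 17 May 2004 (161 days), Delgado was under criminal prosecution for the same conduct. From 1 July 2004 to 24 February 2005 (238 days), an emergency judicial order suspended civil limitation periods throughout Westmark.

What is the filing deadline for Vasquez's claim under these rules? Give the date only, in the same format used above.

31 May 2005

The limitation period began to run on 27 October 2003.
6 months from 27 October 2003 is 27 April 2004.
Because the pending criminal prosecution ran from 8 December 2003 to 17 May 2004, the deadline is extended by 161 days to 5 October 2004.
The emergency suspension of filing deadlines from 1 July 2004 to 24 February 2005 tolled the period for 238 days, extending the deadline to 31 May 2005.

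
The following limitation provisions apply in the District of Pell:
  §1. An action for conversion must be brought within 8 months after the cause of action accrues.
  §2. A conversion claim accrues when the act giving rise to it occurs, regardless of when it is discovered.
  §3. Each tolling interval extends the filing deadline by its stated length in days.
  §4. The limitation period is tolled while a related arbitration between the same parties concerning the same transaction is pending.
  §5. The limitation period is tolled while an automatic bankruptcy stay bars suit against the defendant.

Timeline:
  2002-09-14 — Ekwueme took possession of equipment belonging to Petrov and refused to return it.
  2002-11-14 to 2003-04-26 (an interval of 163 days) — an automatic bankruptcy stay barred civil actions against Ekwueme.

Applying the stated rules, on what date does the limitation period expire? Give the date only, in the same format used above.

The limitation period began to run on 2002-09-14.
The untolled deadline — 8 months after 2002-09-14 — is 2003-05-14.
The automatic bankruptcy stay from 2002-11-14 to 2003-04-26 tolled the period for 163 days, extending the deadline to 2003-10-24.

2003-10-24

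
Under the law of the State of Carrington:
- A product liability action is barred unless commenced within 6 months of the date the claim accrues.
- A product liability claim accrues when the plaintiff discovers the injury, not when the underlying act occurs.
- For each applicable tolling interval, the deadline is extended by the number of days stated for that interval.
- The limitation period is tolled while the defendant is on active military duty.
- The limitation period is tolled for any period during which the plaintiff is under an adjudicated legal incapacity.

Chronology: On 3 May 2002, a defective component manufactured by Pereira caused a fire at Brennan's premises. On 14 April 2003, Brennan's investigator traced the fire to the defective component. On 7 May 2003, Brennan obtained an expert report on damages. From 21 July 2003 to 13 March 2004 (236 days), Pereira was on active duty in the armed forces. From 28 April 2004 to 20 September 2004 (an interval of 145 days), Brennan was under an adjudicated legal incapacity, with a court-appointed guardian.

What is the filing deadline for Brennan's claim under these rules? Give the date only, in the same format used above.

Accrual is tied to discovery, so the period began on 14 April 2003 rather than on 3 May 2002 when the act occurred.
6 months from 14 April 2003 is 14 October 2003.
The period was tolled for 236 days by the defendant's active military service (21 July 2003 to 13 March 2004), pushing the deadline to 6 June 2004.
Because the plaintiff's legal incapacity ran from 28 April 2004 to 20 September 2004, the deadline is extended by 145 days to 29 October 2004.
None of the other events listed affects the running of the period under the stated rules.

29 October 2004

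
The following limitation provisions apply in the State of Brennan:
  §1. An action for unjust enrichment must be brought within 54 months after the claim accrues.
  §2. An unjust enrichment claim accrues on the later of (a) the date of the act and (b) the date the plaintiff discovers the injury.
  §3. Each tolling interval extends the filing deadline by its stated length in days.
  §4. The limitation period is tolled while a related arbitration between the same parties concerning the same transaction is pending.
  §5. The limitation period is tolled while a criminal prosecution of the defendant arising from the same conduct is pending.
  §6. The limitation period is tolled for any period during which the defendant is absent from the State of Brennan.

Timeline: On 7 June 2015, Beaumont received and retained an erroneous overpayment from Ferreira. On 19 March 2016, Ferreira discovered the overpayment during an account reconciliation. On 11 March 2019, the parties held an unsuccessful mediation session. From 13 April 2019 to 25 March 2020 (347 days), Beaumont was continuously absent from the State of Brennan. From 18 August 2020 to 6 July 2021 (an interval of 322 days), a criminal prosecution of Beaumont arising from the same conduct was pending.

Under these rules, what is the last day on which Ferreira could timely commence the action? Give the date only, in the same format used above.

Because discovery on 19 March 2016 post-dates the 7 June 2015 act, accrual under the later-of rule falls on 19 March 2016.
Adding the 54 months base period to 19 March 2016 gives a deadline of 19 September 2020, before any tolling.
The period was tolled for 347 days by the defendant's absence from the jurisdiction (13 April 2019 to 25 March 2020), pushing the deadline to 1 September 2021.
The pending criminal prosecution from 18 August 2020 to 6 July 2021 tolled the period for 322 days, extending the deadline to 20 July 2022.
Nothing else in the chronology tolls or restarts the period.

20 July 2022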